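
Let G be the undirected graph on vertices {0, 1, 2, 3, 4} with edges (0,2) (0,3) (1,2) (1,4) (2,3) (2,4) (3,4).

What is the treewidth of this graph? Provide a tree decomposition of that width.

Each bag holds 3 vertices, so the decomposition has width 2, which upper-bounds the treewidth. Conversely, {1, 2, 4} is a clique of size 3, and the vertices of any clique must share a bag in every tree decomposition; so some bag has ≥ 3 vertices and tw(G) ≥ 2. Therefore the treewidth is 2.

Treewidth 2.
One such decomposition:
Bags: B1 = {2, 3, 4}  B2 = {1, 2, 4}  B3 = {0, 2, 3}
Tree: B1–B2, B1–B3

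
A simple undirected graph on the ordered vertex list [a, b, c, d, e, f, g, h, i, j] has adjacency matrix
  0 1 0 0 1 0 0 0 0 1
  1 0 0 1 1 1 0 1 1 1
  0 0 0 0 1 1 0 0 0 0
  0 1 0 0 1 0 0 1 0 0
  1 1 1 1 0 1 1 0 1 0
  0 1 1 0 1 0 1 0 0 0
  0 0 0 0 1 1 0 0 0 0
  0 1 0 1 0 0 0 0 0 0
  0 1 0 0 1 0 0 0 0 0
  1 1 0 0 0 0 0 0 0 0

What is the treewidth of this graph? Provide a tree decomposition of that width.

Treewidth 2.
One optimal decomposition is:
Bags: B1 = {b, e, f}  B2 = {c, e, f}  B3 = {a, b, e}  B4 = {b, e, i}  B5 = {b, d, e}  B6 = {b, d, h}  B7 = {e, f, g}  B8 = {a, b, j}
Tree: B1–B2, B1–B3, B1–B4, B4–B5, B5–B6, B1–B7, B3–B8

Every bag has size at most 3, so the width is 3 − 1 = 2 and tw(G) ≤ 2. Conversely, {e, f, g} is a clique of size 3, and the vertices of any clique must share a bag in every tree decomposition; so some bag has ≥ 3 vertices and tw(G) ≥ 2. The upper and lower bounds meet at 2, so that is the treewidth.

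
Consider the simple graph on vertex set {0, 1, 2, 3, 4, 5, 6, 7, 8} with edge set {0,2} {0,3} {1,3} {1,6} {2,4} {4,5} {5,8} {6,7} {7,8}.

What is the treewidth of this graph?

2

A width-2 tree decomposition is:
Bags: B1 = {5, 7, 8}  B2 = {4, 5, 7}  B3 = {2, 4, 7}  B4 = {0, 2, 7}  B5 = {0, 3, 7}  B6 = {1, 3, 7}  B7 = {1, 6, 7}
Tree: B1–B2, B2–B3, B3–B4, B4–B5, B5–B6, B6–B7
Every bag has size at most 3, so the width is 3 − 1 = 2 and tw(G) ≤ 2. For the lower bound, G contains the cycle 7–8–5–4–2–0–3–1–6–7, so G is not a forest; only forests have treewidth ≤ 1, hence tw(G) ≥ 2. Therefore the treewidth is 2.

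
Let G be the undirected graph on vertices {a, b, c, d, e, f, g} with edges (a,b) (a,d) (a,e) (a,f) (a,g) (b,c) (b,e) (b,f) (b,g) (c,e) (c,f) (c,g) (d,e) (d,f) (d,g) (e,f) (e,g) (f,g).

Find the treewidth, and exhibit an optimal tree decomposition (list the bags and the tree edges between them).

The largest bag has 5 vertices, giving width 4; this decomposition certifies tw(G) ≤ 4. For the lower bound, the 5 vertices {b, c, e, f, g} are pairwise adjacent, and any tree decomposition puts a clique entirely inside one bag — forcing width ≥ 4. Combining the bounds, tw(G) = 4.

Treewidth 4.
Bags: B1 = {a, d, e, f, g}  B2 = {a, b, e, f, g}  B3 = {b, c, e, f, g}
Tree: B1–B2, B2–B3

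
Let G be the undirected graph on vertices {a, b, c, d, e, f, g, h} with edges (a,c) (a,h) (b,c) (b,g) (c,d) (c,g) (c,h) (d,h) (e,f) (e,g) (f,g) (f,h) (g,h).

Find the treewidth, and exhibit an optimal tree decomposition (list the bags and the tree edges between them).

The largest bag has 3 vertices, giving width 2; this decomposition certifies tw(G) ≤ 2. Conversely, {c, d, h} is a clique of size 3, and the vertices of any clique must share a bag in every tree decomposition; so some bag has ≥ 3 vertices and tw(G) ≥ 2. The upper and lower bounds meet at 2, so that is the treewidth.

Treewidth 2.
One optimal decomposition is:
Bags: B1 = {c, d, h}  B2 = {c, g, h}  B3 = {a, c, h}  B4 = {f, g, h}  B5 = {b, c, g}  B6 = {e, f, g}
Tree: B1–B2, B1–B3, B2–B4, B2–B5, B4–B6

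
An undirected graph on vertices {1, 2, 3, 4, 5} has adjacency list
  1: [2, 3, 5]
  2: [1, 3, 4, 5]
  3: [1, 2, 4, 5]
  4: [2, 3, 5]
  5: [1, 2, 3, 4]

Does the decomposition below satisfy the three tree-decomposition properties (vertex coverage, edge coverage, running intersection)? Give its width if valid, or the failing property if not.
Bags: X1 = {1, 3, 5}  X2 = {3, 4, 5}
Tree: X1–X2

No — vertex 2 appears in no bag.

A tree decomposition must satisfy three properties: every vertex lies in some bag; for every edge, both endpoints lie together in some bag; and for every vertex, the bags containing it form a connected subtree. Here vertex 2 appears in no bag, so the decomposition is invalid.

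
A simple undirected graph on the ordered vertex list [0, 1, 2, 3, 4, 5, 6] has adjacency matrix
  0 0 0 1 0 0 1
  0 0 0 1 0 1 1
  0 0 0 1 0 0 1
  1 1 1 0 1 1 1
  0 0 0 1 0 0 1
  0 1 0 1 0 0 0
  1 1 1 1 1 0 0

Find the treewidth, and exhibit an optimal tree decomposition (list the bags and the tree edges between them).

Treewidth 2.
Bags: B1 = {0, 3, 6}  B2 = {3, 4, 6}  B3 = {1, 3, 6}  B4 = {1, 3, 5}  B5 = {2, 3, 6}
Tree: B1–B2, B2–B3, B3–B4, B2–B5

Each bag holds 3 vertices, so the decomposition has width 2, which upper-bounds the treewidth. Conversely, {1, 3, 5} is a clique of size 3, and the vertices of any clique must share a bag in every tree decomposition; so some bag has ≥ 3 vertices and tw(G) ≥ 2. Combining the bounds, tw(G) = 2.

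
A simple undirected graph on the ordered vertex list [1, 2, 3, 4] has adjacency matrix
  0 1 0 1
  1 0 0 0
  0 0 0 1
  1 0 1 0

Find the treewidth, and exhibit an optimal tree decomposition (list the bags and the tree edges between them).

Treewidth 1.
One such decomposition:
Bags: B1 = {1, 2}  B2 = {1, 4}  B3 = {3, 4}
Tree: B1–B2, B2–B3

The largest bag has 2 vertices, giving width 1; this decomposition certifies tw(G) ≤ 1. Since G has at least one edge (e.g. 1–2), it is not an edgeless graph, so tw(G) ≥ 1. Hence tw(G) = 1 exactly.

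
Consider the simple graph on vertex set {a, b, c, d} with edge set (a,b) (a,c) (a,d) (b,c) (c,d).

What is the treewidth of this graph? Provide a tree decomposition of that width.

Each bag holds 3 vertices, so the decomposition has width 2, which upper-bounds the treewidth. Conversely, {a, c, d} is a clique of size 3, and the vertices of any clique must share a bag in every tree decomposition; so some bag has ≥ 3 vertices and tw(G) ≥ 2. The upper and lower bounds meet at 2, so that is the treewidth.

Treewidth 2.
One such decomposition:
Bags: B1 = {a, b, c}  B2 = {a, c, d}
Tree: B1–B2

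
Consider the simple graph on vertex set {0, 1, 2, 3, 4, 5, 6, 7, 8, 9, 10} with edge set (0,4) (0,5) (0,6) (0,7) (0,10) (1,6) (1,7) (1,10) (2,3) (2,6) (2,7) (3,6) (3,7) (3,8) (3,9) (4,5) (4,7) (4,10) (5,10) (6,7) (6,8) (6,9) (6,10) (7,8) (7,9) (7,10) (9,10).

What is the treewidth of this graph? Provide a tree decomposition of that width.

Each bag holds 4 vertices, so the decomposition has width 3, which upper-bounds the treewidth. For the lower bound, the 4 vertices {0, 4, 5, 10} are pairwise adjacent, and any tree decomposition puts a clique entirely inside one bag — forcing width ≥ 3. Hence tw(G) = 3 exactly.

Treewidth 3.
One such decomposition:
Bags: B1 = {0, 4, 5, 10}  B2 = {0, 4, 7, 10}  B3 = {0, 6, 7, 10}  B4 = {6, 7, 9, 10}  B5 = {3, 6, 7, 9}  B6 = {3, 6, 7, 8}  B7 = {1, 6, 7, 10}  B8 = {2, 3, 6, 7}
Tree: B1–B2, B2–B3, B3–B4, B4–B5, B5–B6, B4–B7, B6–B8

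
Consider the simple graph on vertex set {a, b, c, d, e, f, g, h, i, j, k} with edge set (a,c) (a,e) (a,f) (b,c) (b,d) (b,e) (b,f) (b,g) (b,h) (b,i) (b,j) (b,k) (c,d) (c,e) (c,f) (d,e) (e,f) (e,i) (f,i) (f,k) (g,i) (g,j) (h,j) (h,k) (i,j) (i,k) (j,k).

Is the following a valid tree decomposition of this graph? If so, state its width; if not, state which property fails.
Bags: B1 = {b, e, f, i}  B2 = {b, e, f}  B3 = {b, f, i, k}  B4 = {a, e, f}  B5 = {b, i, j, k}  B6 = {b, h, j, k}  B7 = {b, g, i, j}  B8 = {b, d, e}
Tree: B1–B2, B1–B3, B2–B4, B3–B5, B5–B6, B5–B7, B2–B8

A tree decomposition must satisfy three properties: every vertex lies in some bag; for every edge, both endpoints lie together in some bag; and for every vertex, the bags containing it form a connected subtree. Here vertex c appears in no bag, so the decomposition is invalid.

No — vertex c appears in no bag.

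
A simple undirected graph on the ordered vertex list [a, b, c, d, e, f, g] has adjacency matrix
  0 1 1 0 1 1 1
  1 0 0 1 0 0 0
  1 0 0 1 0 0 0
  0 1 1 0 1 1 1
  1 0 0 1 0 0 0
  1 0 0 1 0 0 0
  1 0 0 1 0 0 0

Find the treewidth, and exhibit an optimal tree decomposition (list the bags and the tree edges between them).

Treewidth 2.
One such decomposition:
Bags: B1 = {a, c, d}  B2 = {a, d, e}  B3 = {a, b, d}  B4 = {a, d, f}  B5 = {a, d, g}
Tree: B1–B2, B2–B3, B3–B4, B4–B5

Each bag holds 3 vertices, so the decomposition has width 2, which upper-bounds the treewidth. Since a–c–d–e–a is a cycle in G, G is not acyclic. Forests are exactly the graphs of treewidth ≤ 1, so tw(G) ≥ 2. The upper and lower bounds meet at 2, so that is the treewidth.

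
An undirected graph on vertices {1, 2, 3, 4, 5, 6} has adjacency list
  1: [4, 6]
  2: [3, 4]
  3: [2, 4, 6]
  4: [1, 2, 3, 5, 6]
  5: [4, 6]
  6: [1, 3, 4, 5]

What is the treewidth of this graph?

A width-2 tree decomposition is:
Bags: B1 = {2, 3, 4}  B2 = {3, 4, 6}  B3 = {4, 5, 6}  B4 = {1, 4, 6}
Tree: B1–B2, B2–B3, B2–B4
Every bag has size at most 3, so the width is 3 − 1 = 2 and tw(G) ≤ 2. Conversely, {2, 3, 4} is a clique of size 3, and the vertices of any clique must share a bag in every tree decomposition; so some bag has ≥ 3 vertices and tw(G) ≥ 2. The upper and lower bounds meet at 2, so that is the treewidth.

2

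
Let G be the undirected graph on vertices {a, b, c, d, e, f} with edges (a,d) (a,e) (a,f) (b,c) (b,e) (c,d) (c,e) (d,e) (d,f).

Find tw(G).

2

A width-2 tree decomposition is:
Bags: B1 = {a, d, f}  B2 = {a, d, e}  B3 = {c, d, e}  B4 = {b, c, e}
Tree: B1–B2, B2–B3, B3–B4
Each bag holds 3 vertices, so the decomposition has width 2, which upper-bounds the treewidth. On the other hand G contains the 3-clique {c, d, e}. A clique must lie in a single bag of any decomposition, so no decomposition can have width below 2. Therefore the treewidth is 2.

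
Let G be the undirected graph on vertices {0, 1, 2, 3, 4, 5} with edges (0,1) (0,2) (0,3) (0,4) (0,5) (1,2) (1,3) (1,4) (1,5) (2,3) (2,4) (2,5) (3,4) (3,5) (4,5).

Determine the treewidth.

A width-5 tree decomposition is:
Bags: B1 = {0, 1, 2, 3, 4, 5}
Tree: (single bag)
A single bag containing all 6 vertices is trivially a valid decomposition of width 5. On the other hand G contains the 6-clique {0, 1, 2, 3, 4, 5}. A clique must lie in a single bag of any decomposition, so no decomposition can have width below 5. Therefore the treewidth is 5.

5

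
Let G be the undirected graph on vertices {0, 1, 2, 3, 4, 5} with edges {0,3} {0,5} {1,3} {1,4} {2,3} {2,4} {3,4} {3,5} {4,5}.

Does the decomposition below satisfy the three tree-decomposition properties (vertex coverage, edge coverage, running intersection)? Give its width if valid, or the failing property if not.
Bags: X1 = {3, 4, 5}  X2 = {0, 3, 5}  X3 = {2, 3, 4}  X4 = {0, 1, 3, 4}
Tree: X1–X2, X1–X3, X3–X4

No — bags containing vertex 0 are not connected in the tree.

A tree decomposition must satisfy three properties: every vertex lies in some bag; for every edge, both endpoints lie together in some bag; and for every vertex, the bags containing it form a connected subtree. Here bags containing vertex 0 are not connected in the tree, so the decomposition is invalid.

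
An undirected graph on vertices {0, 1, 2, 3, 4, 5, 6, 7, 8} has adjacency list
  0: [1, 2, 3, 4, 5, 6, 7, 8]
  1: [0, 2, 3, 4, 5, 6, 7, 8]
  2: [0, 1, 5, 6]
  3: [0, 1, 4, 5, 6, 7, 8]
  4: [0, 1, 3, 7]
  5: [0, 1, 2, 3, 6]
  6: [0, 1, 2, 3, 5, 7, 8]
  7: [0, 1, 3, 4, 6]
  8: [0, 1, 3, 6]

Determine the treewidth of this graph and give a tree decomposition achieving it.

Treewidth 4.
One optimal decomposition is:
Bags: B1 = {0, 1, 3, 4, 7}  B2 = {0, 1, 3, 6, 7}  B3 = {0, 1, 3, 6, 8}  B4 = {0, 1, 3, 5, 6}  B5 = {0, 1, 2, 5, 6}
Tree: B1–B2, B2–B3, B2–B4, B4–B5

Every bag has size at most 5, so the width is 5 − 1 = 4 and tw(G) ≤ 4. On the other hand G contains the 5-clique {0, 1, 2, 5, 6}. A clique must lie in a single bag of any decomposition, so no decomposition can have width below 4. Hence tw(G) = 4 exactly.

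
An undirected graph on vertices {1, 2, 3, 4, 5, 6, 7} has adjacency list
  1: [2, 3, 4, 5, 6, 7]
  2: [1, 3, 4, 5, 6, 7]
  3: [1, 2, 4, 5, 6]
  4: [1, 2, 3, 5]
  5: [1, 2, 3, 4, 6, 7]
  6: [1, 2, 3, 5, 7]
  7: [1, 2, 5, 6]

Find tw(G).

A width-4 tree decomposition is:
Bags: B1 = {1, 2, 3, 5, 6}  B2 = {1, 2, 3, 4, 5}  B3 = {1, 2, 5, 6, 7}
Tree: B1–B2, B1–B3
Every bag has size at most 5, so the width is 5 − 1 = 4 and tw(G) ≤ 4. For the lower bound, the 5 vertices {1, 2, 3, 4, 5} are pairwise adjacent, and any tree decomposition puts a clique entirely inside one bag — forcing width ≥ 4. Hence tw(G) = 4 exactly.

4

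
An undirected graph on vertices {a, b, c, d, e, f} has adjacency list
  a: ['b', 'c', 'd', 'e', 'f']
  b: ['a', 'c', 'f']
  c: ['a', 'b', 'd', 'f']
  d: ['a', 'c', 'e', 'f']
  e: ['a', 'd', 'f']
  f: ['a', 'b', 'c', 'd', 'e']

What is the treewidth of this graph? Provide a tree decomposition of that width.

Every bag has size at most 4, so the width is 4 − 1 = 3 and tw(G) ≤ 3. On the other hand G contains the 4-clique {a, d, e, f}. A clique must lie in a single bag of any decomposition, so no decomposition can have width below 3. Therefore the treewidth is 3.

Treewidth 3.
Bags: B1 = {a, c, d, f}  B2 = {a, b, c, f}  B3 = {a, d, e, f}
Tree: B1–B2, B1–B3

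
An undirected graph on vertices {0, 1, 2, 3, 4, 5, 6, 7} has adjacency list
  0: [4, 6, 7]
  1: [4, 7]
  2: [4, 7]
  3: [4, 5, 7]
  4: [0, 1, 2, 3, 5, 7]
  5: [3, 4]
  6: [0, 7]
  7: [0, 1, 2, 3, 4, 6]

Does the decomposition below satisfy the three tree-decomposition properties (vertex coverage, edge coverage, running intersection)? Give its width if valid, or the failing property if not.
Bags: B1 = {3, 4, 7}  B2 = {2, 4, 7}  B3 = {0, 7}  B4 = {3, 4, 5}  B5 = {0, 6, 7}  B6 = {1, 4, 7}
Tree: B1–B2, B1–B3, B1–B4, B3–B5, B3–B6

No — edge (4,0) lies in no bag.

A tree decomposition must satisfy three properties: every vertex lies in some bag; for every edge, both endpoints lie together in some bag; and for every vertex, the bags containing it form a connected subtree. Here edge (4,0) lies in no bag, so the decomposition is invalid.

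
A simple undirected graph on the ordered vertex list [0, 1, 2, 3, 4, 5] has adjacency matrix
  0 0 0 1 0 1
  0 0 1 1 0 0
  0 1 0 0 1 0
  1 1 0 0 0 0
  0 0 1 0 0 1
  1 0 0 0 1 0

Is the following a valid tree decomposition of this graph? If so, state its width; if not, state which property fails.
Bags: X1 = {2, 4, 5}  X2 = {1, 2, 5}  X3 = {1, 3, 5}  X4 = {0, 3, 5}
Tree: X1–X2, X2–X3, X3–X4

Yes; width 2.

Every vertex of G appears in some bag (union = {0, 1, 2, 3, 4, 5}); every edge is covered by a bag; and for each vertex v the set of bags containing v is connected in the bag tree. The decomposition is therefore valid. The largest bag has 3 vertices, so the width is 2.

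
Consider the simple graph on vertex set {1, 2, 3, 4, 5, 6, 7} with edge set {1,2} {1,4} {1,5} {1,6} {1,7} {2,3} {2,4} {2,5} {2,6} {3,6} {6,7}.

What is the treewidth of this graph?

A width-2 tree decomposition is:
Bags: B1 = {1, 2, 6}  B2 = {1, 2, 5}  B3 = {1, 6, 7}  B4 = {2, 3, 6}  B5 = {1, 2, 4}
Tree: B1–B2, B1–B3, B1–B4, B1–B5
The largest bag has 3 vertices, giving width 2; this decomposition certifies tw(G) ≤ 2. Conversely, {1, 2, 4} is a clique of size 3, and the vertices of any clique must share a bag in every tree decomposition; so some bag has ≥ 3 vertices and tw(G) ≥ 2. Combining the bounds, tw(G) = 2.

2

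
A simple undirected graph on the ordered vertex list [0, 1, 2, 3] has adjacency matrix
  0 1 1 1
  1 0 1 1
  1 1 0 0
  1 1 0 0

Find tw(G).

2

A width-2 tree decomposition is:
Bags: B1 = {0, 1, 2}  B2 = {0, 1, 3}
Tree: B1–B2
Every bag has size at most 3, so the width is 3 − 1 = 2 and tw(G) ≤ 2. On the other hand G contains the 3-clique {0, 1, 2}. A clique must lie in a single bag of any decomposition, so no decomposition can have width below 2. The upper and lower bounds meet at 2, so that is the treewidth.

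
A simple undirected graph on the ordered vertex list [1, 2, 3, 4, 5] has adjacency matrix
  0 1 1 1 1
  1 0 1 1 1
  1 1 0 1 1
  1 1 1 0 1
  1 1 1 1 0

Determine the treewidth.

4

A width-4 tree decomposition is:
Bags: B1 = {1, 2, 3, 4, 5}
Tree: (single bag)
A single bag containing all 5 vertices is trivially a valid decomposition of width 4. For the lower bound, the 5 vertices {1, 2, 3, 4, 5} are pairwise adjacent, and any tree decomposition puts a clique entirely inside one bag — forcing width ≥ 4. Combining the bounds, tw(G) = 4.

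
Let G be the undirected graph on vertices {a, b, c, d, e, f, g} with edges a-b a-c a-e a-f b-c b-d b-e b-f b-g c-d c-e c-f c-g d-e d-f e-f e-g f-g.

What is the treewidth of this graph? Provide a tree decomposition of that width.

Each bag holds 5 vertices, so the decomposition has width 4, which upper-bounds the treewidth. On the other hand G contains the 5-clique {b, c, d, e, f}. A clique must lie in a single bag of any decomposition, so no decomposition can have width below 4. Hence tw(G) = 4 exactly.

Treewidth 4.
One optimal decomposition is:
Bags: B1 = {b, c, d, e, f}  B2 = {b, c, e, f, g}  B3 = {a, b, c, e, f}
Tree: B1–B2, B1–B3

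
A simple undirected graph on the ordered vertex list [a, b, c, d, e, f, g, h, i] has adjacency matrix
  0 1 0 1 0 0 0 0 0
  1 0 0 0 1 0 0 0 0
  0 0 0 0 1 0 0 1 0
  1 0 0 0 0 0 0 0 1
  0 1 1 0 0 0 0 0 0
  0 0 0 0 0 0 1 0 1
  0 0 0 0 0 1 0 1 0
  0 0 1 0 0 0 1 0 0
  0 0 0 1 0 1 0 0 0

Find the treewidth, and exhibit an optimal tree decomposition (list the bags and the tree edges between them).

Each bag holds 3 vertices, so the decomposition has width 2, which upper-bounds the treewidth. Since h–g–f–i–d–a–b–e–c–h is a cycle in G, G is not acyclic. Forests are exactly the graphs of treewidth ≤ 1, so tw(G) ≥ 2. Hence tw(G) = 2 exactly.

Treewidth 2.
Bags: B1 = {f, g, h}  B2 = {f, h, i}  B3 = {d, h, i}  B4 = {a, d, h}  B5 = {a, b, h}  B6 = {b, e, h}  B7 = {c, e, h}
Tree: B1–B2, B2–B3, B3–B4, B4–B5, B5–B6, B6–B7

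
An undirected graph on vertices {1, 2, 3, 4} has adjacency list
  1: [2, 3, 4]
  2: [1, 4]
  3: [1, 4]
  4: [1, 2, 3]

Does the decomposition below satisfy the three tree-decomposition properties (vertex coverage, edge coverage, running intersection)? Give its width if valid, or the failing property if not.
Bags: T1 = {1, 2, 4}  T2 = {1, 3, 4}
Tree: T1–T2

Vertex coverage: the bags together contain {1, 2, 3, 4}, the full vertex set. Edge coverage: each edge of G has both endpoints in at least one bag. Running intersection: for every vertex, the bags containing it form a connected subtree. All three properties hold, so this is a valid tree decomposition of width max|bag| − 1 = 2, and hence tw(G) ≤ 2.

Yes; width 2.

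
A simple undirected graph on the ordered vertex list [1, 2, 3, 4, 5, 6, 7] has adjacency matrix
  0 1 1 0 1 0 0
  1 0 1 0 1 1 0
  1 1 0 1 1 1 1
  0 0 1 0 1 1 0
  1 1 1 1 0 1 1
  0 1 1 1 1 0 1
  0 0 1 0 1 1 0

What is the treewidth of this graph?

A width-3 tree decomposition is:
Bags: B1 = {3, 5, 6, 7}  B2 = {3, 4, 5, 6}  B3 = {2, 3, 5, 6}  B4 = {1, 2, 3, 5}
Tree: B1–B2, B2–B3, B3–B4
The largest bag has 4 vertices, giving width 3; this decomposition certifies tw(G) ≤ 3. Conversely, {1, 2, 3, 5} is a clique of size 4, and the vertices of any clique must share a bag in every tree decomposition; so some bag has ≥ 4 vertices and tw(G) ≥ 3. Therefore the treewidth is 3.

3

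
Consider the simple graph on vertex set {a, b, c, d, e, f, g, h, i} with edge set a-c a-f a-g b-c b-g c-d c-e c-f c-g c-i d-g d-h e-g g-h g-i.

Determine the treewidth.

2

A width-2 tree decomposition is:
Bags: B1 = {b, c, g}  B2 = {c, g, i}  B3 = {a, c, g}  B4 = {a, c, f}  B5 = {c, d, g}  B6 = {c, e, g}  B7 = {d, g, h}
Tree: B1–B2, B1–B3, B3–B4, B1–B5, B1–B6, B5–B7
The largest bag has 3 vertices, giving width 2; this decomposition certifies tw(G) ≤ 2. For the lower bound, the 3 vertices {d, g, h} are pairwise adjacent, and any tree decomposition puts a clique entirely inside one bag — forcing width ≥ 2. Combining the bounds, tw(G) = 2.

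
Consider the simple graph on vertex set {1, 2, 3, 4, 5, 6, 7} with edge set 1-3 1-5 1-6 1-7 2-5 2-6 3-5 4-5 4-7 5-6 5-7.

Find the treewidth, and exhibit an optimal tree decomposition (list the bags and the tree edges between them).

Treewidth 2.
One optimal decomposition is:
Bags: B1 = {1, 5, 7}  B2 = {1, 5, 6}  B3 = {2, 5, 6}  B4 = {1, 3, 5}  B5 = {4, 5, 7}
Tree: B1–B2, B2–B3, B1–B4, B1–B5

The largest bag has 3 vertices, giving width 2; this decomposition certifies tw(G) ≤ 2. Conversely, {1, 3, 5} is a clique of size 3, and the vertices of any clique must share a bag in every tree decomposition; so some bag has ≥ 3 vertices and tw(G) ≥ 2. Therefore the treewidth is 2.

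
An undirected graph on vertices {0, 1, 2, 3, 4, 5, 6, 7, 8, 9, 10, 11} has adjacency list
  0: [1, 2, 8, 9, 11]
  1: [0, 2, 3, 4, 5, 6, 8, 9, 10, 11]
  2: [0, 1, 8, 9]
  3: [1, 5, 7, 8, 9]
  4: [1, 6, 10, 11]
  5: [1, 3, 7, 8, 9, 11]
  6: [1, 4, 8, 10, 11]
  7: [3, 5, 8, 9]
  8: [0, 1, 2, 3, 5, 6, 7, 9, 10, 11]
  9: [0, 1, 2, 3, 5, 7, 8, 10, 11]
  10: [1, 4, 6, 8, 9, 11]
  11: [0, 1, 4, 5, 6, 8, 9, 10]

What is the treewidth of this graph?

4

A width-4 tree decomposition is:
Bags: B1 = {1, 8, 9, 10, 11}  B2 = {1, 6, 8, 10, 11}  B3 = {1, 5, 8, 9, 11}  B4 = {0, 1, 8, 9, 11}  B5 = {1, 4, 6, 10, 11}  B6 = {0, 1, 2, 8, 9}  B7 = {1, 3, 5, 8, 9}  B8 = {3, 5, 7, 8, 9}
Tree: B1–B2, B1–B3, B3–B4, B2–B5, B4–B6, B3–B7, B7–B8
Each bag holds 5 vertices, so the decomposition has width 4, which upper-bounds the treewidth. On the other hand G contains the 5-clique {0, 1, 8, 9, 11}. A clique must lie in a single bag of any decomposition, so no decomposition can have width below 4. The upper and lower bounds meet at 4, so that is the treewidth.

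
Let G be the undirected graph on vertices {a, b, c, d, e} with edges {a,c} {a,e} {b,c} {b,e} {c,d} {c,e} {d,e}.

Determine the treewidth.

A width-2 tree decomposition is:
Bags: B1 = {c, d, e}  B2 = {b, c, e}  B3 = {a, c, e}
Tree: B1–B2, B1–B3
Every bag has size at most 3, so the width is 3 − 1 = 2 and tw(G) ≤ 2. For the lower bound, the 3 vertices {c, d, e} are pairwise adjacent, and any tree decomposition puts a clique entirely inside one bag — forcing width ≥ 2. Therefore the treewidth is 2.

2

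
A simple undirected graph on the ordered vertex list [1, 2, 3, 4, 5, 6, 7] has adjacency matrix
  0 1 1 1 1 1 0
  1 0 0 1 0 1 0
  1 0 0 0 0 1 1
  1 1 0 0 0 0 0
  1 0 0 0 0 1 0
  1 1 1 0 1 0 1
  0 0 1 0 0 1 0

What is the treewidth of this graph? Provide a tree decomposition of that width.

Treewidth 2.
One optimal decomposition is:
Bags: B1 = {1, 5, 6}  B2 = {1, 2, 6}  B3 = {1, 3, 6}  B4 = {3, 6, 7}  B5 = {1, 2, 4}
Tree: B1–B2, B2–B3, B3–B4, B2–B5

The largest bag has 3 vertices, giving width 2; this decomposition certifies tw(G) ≤ 2. On the other hand G contains the 3-clique {1, 2, 4}. A clique must lie in a single bag of any decomposition, so no decomposition can have width below 2. The upper and lower bounds meet at 2, so that is the treewidth.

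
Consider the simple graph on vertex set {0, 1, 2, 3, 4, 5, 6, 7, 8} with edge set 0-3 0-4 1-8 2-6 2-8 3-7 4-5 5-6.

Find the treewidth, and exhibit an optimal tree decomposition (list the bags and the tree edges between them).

Treewidth 1.
One such decomposition:
Bags: B1 = {3, 7}  B2 = {0, 3}  B3 = {0, 4}  B4 = {4, 5}  B5 = {5, 6}  B6 = {2, 6}  B7 = {2, 8}  B8 = {1, 8}
Tree: B1–B2, B2–B3, B3–B4, B4–B5, B5–B6, B6–B7, B7–B8

Each bag holds 2 vertices, so the decomposition has width 1, which upper-bounds the treewidth. G has an edge, so its treewidth is at least 1. The upper and lower bounds meet at 1, so that is the treewidth.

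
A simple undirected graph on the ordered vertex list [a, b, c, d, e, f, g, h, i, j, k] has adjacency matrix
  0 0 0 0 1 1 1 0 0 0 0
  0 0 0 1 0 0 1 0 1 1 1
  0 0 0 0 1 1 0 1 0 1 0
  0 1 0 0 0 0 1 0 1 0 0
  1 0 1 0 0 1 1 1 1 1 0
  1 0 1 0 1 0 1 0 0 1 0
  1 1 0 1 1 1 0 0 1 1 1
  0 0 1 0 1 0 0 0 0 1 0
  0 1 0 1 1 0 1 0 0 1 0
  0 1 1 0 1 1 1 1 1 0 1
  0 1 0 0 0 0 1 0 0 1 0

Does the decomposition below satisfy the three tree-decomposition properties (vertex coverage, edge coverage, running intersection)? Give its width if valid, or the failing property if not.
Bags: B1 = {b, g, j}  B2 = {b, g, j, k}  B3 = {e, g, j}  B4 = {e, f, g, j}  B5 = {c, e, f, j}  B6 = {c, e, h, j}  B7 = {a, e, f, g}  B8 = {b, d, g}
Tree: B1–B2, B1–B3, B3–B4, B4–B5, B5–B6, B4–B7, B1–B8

A tree decomposition must satisfy three properties: every vertex lies in some bag; for every edge, both endpoints lie together in some bag; and for every vertex, the bags containing it form a connected subtree. Here vertex i appears in no bag, so the decomposition is invalid.

No — vertex i appears in no bag.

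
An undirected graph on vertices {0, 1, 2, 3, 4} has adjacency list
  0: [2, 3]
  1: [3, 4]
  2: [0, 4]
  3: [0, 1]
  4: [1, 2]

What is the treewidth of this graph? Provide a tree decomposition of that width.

Treewidth 2.
One optimal decomposition is:
Bags: B1 = {1, 3, 4}  B2 = {0, 3, 4}  B3 = {0, 2, 4}
Tree: B1–B2, B2–B3

Every bag has size at most 3, so the width is 3 − 1 = 2 and tw(G) ≤ 2. The edges 4–1–3–0–2–4 form a cycle, so G is not a tree and its treewidth is at least 2. Therefore the treewidth is 2.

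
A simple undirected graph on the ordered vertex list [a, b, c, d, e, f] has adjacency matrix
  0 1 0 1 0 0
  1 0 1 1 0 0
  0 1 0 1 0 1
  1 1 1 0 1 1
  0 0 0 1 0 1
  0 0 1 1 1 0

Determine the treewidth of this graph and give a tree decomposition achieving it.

Every bag has size at most 3, so the width is 3 − 1 = 2 and tw(G) ≤ 2. Conversely, {a, b, d} is a clique of size 3, and the vertices of any clique must share a bag in every tree decomposition; so some bag has ≥ 3 vertices and tw(G) ≥ 2. The upper and lower bounds meet at 2, so that is the treewidth.

Treewidth 2.
One such decomposition:
Bags: B1 = {b, c, d}  B2 = {c, d, f}  B3 = {a, b, d}  B4 = {d, e, f}
Tree: B1–B2, B1–B3, B2–B4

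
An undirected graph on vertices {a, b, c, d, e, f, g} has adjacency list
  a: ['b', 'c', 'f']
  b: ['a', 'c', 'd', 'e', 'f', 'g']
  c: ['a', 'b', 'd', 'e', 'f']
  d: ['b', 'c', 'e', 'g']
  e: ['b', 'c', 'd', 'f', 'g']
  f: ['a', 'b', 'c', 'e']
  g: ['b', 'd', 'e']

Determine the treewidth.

A width-3 tree decomposition is:
Bags: B1 = {b, c, d, e}  B2 = {b, c, e, f}  B3 = {b, d, e, g}  B4 = {a, b, c, f}
Tree: B1–B2, B1–B3, B2–B4
Every bag has size at most 4, so the width is 4 − 1 = 3 and tw(G) ≤ 3. Conversely, {b, d, e, g} is a clique of size 4, and the vertices of any clique must share a bag in every tree decomposition; so some bag has ≥ 4 vertices and tw(G) ≥ 3. Hence tw(G) = 3 exactly.

3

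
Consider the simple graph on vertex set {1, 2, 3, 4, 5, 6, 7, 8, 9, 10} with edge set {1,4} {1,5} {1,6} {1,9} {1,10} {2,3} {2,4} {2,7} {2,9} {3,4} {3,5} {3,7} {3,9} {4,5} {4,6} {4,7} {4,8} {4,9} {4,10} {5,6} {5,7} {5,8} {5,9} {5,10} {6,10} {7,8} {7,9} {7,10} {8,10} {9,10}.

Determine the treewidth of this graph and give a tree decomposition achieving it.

The largest bag has 5 vertices, giving width 4; this decomposition certifies tw(G) ≤ 4. Conversely, {2, 3, 4, 7, 9} is a clique of size 5, and the vertices of any clique must share a bag in every tree decomposition; so some bag has ≥ 5 vertices and tw(G) ≥ 4. Therefore the treewidth is 4.

Treewidth 4.
One optimal decomposition is:
Bags: B1 = {4, 5, 7, 9, 10}  B2 = {1, 4, 5, 9, 10}  B3 = {1, 4, 5, 6, 10}  B4 = {3, 4, 5, 7, 9}  B5 = {2, 3, 4, 7, 9}  B6 = {4, 5, 7, 8, 10}
Tree: B1–B2, B2–B3, B1–B4, B4–B5, B1–B6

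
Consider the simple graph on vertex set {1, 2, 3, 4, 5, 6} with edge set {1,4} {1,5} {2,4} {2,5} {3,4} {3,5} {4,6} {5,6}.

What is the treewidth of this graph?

2

A width-2 tree decomposition is:
Bags: B1 = {2, 4, 5}  B2 = {3, 4, 5}  B3 = {1, 4, 5}  B4 = {4, 5, 6}
Tree: B1–B2, B2–B3, B3–B4
Every bag has size at most 3, so the width is 3 − 1 = 2 and tw(G) ≤ 2. For the lower bound, G contains the cycle 2–4–3–5–2, so G is not a forest; only forests have treewidth ≤ 1, hence tw(G) ≥ 2. Therefore the treewidth is 2.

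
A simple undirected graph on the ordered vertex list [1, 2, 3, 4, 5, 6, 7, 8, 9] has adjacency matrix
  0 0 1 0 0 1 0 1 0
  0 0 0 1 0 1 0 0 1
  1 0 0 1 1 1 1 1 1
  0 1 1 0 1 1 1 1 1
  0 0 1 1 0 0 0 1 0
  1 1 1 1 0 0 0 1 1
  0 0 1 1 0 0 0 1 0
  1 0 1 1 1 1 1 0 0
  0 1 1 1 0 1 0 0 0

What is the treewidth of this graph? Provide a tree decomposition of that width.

The largest bag has 4 vertices, giving width 3; this decomposition certifies tw(G) ≤ 3. On the other hand G contains the 4-clique {2, 4, 6, 9}. A clique must lie in a single bag of any decomposition, so no decomposition can have width below 3. Therefore the treewidth is 3.

Treewidth 3.
One such decomposition:
Bags: B1 = {3, 4, 6, 8}  B2 = {3, 4, 6, 9}  B3 = {3, 4, 7, 8}  B4 = {3, 4, 5, 8}  B5 = {2, 4, 6, 9}  B6 = {1, 3, 6, 8}
Tree: B1–B2, B1–B3, B3–B4, B2–B5, B1–B6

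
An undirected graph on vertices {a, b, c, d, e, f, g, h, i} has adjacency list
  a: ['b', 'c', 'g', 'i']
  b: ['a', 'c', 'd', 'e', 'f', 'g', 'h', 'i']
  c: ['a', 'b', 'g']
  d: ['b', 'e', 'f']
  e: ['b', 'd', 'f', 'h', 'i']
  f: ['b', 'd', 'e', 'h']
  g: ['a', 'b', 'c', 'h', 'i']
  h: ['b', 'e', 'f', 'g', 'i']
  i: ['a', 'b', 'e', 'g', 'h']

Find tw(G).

3

A width-3 tree decomposition is:
Bags: B1 = {b, g, h, i}  B2 = {a, b, g, i}  B3 = {b, e, h, i}  B4 = {b, e, f, h}  B5 = {b, d, e, f}  B6 = {a, b, c, g}
Tree: B1–B2, B1–B3, B3–B4, B4–B5, B2–B6
Every bag has size at most 4, so the width is 4 − 1 = 3 and tw(G) ≤ 3. For the lower bound, the 4 vertices {b, d, e, f} are pairwise adjacent, and any tree decomposition puts a clique entirely inside one bag — forcing width ≥ 3. Hence tw(G) = 3 exactly.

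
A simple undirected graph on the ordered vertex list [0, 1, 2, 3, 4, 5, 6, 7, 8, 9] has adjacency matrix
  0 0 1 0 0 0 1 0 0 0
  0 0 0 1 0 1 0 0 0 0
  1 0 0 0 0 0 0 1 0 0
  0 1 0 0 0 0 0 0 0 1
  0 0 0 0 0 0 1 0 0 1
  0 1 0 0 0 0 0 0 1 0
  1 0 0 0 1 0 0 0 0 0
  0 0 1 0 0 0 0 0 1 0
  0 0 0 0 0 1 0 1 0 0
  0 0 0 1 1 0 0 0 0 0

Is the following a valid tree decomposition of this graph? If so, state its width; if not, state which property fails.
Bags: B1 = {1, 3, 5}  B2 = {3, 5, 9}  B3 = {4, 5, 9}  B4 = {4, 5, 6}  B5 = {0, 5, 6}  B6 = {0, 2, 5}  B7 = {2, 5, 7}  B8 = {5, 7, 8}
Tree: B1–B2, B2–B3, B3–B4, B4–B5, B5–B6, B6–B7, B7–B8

Yes; width 2.

Checking the three conditions: (i) the bags cover all of {0, 1, 2, 3, 4, 5, 6, 7, 8, 9}; (ii) for each edge, some bag contains both endpoints; (iii) the bags containing any fixed vertex form a subtree. All hold, so the decomposition is valid with width 3 − 1 = 2.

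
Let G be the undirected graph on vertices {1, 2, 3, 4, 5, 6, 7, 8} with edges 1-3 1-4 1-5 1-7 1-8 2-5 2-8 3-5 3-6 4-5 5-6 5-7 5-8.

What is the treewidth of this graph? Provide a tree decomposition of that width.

Treewidth 2.
Bags: B1 = {1, 5, 8}  B2 = {2, 5, 8}  B3 = {1, 4, 5}  B4 = {1, 3, 5}  B5 = {3, 5, 6}  B6 = {1, 5, 7}
Tree: B1–B2, B1–B3, B1–B4, B4–B5, B4–B6

Each bag holds 3 vertices, so the decomposition has width 2, which upper-bounds the treewidth. For the lower bound, the 3 vertices {1, 5, 8} are pairwise adjacent, and any tree decomposition puts a clique entirely inside one bag — forcing width ≥ 2. Therefore the treewidth is 2.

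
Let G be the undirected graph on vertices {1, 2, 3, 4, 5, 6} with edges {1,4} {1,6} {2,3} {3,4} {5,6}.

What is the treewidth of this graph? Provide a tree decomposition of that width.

Treewidth 1.
One optimal decomposition is:
Bags: B1 = {5, 6}  B2 = {1, 6}  B3 = {1, 4}  B4 = {3, 4}  B5 = {2, 3}
Tree: B1–B2, B2–B3, B3–B4, B4–B5

Each bag holds 2 vertices, so the decomposition has width 1, which upper-bounds the treewidth. Since G has at least one edge (e.g. 5–6), it is not an edgeless graph, so tw(G) ≥ 1. Combining the bounds, tw(G) = 1.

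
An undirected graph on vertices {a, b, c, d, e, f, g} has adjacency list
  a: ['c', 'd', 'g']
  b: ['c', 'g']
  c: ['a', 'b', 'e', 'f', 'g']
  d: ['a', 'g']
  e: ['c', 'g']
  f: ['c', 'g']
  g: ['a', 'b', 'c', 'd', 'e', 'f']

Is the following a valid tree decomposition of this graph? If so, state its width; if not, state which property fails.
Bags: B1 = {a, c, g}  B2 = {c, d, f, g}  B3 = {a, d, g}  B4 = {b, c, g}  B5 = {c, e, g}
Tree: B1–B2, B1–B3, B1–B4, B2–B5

A tree decomposition must satisfy three properties: every vertex lies in some bag; for every edge, both endpoints lie together in some bag; and for every vertex, the bags containing it form a connected subtree. Here bags containing vertex d are not connected in the tree, so the decomposition is invalid.

No — bags containing vertex d are not connected in the tree.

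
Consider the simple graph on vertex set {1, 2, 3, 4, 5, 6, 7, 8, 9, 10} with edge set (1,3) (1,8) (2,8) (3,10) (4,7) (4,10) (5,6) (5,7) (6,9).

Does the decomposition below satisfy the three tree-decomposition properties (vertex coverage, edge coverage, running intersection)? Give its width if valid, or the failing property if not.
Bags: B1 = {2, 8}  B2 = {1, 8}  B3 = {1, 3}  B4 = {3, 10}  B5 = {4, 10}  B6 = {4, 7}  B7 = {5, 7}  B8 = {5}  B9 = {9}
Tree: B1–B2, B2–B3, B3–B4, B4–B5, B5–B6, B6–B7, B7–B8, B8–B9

A tree decomposition must satisfy three properties: every vertex lies in some bag; for every edge, both endpoints lie together in some bag; and for every vertex, the bags containing it form a connected subtree. Here vertex 6 appears in no bag, so the decomposition is invalid.

No — vertex 6 appears in no bag.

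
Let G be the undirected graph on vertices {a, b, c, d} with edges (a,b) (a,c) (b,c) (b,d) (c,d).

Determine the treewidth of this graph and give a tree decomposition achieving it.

Treewidth 2.
One such decomposition:
Bags: B1 = {b, c, d}  B2 = {a, b, c}
Tree: B1–B2

Every bag has size at most 3, so the width is 3 − 1 = 2 and tw(G) ≤ 2. On the other hand G contains the 3-clique {b, c, d}. A clique must lie in a single bag of any decomposition, so no decomposition can have width below 2. Combining the bounds, tw(G) = 2.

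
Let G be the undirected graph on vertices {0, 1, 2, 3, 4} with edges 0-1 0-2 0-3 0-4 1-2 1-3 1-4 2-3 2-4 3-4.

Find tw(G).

A width-4 tree decomposition is:
Bags: B1 = {0, 1, 2, 3, 4}
Tree: (single bag)
With just one bag of size 5, the width is 5 − 1 = 4, so tw(G) ≤ 4. Conversely, {0, 1, 2, 3, 4} is a clique of size 5, and the vertices of any clique must share a bag in every tree decomposition; so some bag has ≥ 5 vertices and tw(G) ≥ 4. The upper and lower bounds meet at 4, so that is the treewidth.

4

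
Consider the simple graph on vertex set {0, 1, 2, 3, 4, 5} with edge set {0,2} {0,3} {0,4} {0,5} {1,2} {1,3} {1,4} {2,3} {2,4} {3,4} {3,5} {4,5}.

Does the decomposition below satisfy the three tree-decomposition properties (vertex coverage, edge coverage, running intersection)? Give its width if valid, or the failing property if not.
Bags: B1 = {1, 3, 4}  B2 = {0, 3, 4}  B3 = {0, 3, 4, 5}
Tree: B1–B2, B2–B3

No — vertex 2 appears in no bag.

A tree decomposition must satisfy three properties: every vertex lies in some bag; for every edge, both endpoints lie together in some bag; and for every vertex, the bags containing it form a connected subtree. Here vertex 2 appears in no bag, so the decomposition is invalid.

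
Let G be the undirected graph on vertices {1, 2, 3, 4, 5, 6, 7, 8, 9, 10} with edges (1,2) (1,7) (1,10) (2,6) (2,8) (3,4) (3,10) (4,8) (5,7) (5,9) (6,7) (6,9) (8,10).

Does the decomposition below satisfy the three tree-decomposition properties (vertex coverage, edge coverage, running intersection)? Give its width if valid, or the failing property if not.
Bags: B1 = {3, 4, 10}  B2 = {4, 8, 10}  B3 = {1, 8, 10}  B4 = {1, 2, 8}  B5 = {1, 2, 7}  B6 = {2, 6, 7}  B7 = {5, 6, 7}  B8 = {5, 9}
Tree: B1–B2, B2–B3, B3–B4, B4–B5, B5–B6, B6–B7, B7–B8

A tree decomposition must satisfy three properties: every vertex lies in some bag; for every edge, both endpoints lie together in some bag; and for every vertex, the bags containing it form a connected subtree. Here edge (6,9) lies in no bag, so the decomposition is invalid.

No — edge (6,9) lies in no bag.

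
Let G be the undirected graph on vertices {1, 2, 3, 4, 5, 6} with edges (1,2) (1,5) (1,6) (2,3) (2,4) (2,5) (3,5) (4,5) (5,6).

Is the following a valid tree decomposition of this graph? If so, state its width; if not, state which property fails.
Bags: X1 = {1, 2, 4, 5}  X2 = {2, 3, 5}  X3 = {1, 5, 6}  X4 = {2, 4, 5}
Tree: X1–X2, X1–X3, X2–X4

No — bags containing vertex 4 are not connected in the tree.

A tree decomposition must satisfy three properties: every vertex lies in some bag; for every edge, both endpoints lie together in some bag; and for every vertex, the bags containing it form a connected subtree. Here bags containing vertex 4 are not connected in the tree, so the decomposition is invalid.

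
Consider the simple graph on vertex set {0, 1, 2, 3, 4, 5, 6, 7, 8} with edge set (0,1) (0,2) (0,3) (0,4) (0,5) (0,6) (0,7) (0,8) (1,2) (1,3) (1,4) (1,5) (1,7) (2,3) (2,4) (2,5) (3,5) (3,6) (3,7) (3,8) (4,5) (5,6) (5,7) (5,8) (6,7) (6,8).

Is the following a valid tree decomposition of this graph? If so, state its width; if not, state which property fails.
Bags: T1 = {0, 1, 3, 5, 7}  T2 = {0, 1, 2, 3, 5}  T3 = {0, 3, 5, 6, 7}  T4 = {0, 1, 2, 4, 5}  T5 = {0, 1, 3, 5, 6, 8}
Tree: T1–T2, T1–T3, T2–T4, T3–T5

No — bags containing vertex 1 are not connected in the tree.

A tree decomposition must satisfy three properties: every vertex lies in some bag; for every edge, both endpoints lie together in some bag; and for every vertex, the bags containing it form a connected subtree. Here bags containing vertex 1 are not connected in the tree, so the decomposition is invalid.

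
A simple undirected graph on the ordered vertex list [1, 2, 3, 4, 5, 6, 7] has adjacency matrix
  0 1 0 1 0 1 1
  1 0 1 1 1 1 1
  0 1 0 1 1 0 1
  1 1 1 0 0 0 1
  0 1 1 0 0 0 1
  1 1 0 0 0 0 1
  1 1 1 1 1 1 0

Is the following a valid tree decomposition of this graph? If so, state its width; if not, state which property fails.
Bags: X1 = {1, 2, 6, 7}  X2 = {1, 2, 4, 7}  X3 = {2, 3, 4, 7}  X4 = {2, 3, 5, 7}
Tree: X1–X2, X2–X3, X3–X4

Every vertex of G appears in some bag (union = {1, 2, 3, 4, 5, 6, 7}); every edge is covered by a bag; and for each vertex v the set of bags containing v is connected in the bag tree. The decomposition is therefore valid. The largest bag has 4 vertices, so the width is 3.

Yes; width 3.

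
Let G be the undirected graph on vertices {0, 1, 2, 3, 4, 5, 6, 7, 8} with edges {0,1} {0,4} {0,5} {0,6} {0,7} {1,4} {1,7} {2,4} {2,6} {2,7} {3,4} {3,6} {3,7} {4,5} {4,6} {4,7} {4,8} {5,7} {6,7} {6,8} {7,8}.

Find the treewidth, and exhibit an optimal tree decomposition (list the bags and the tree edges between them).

Treewidth 3.
One such decomposition:
Bags: B1 = {3, 4, 6, 7}  B2 = {0, 4, 6, 7}  B3 = {0, 4, 5, 7}  B4 = {4, 6, 7, 8}  B5 = {2, 4, 6, 7}  B6 = {0, 1, 4, 7}
Tree: B1–B2, B2–B3, B1–B4, B1–B5, B2–B6

Every bag has size at most 4, so the width is 4 − 1 = 3 and tw(G) ≤ 3. On the other hand G contains the 4-clique {0, 1, 4, 7}. A clique must lie in a single bag of any decomposition, so no decomposition can have width below 3. The upper and lower bounds meet at 3, so that is the treewidth.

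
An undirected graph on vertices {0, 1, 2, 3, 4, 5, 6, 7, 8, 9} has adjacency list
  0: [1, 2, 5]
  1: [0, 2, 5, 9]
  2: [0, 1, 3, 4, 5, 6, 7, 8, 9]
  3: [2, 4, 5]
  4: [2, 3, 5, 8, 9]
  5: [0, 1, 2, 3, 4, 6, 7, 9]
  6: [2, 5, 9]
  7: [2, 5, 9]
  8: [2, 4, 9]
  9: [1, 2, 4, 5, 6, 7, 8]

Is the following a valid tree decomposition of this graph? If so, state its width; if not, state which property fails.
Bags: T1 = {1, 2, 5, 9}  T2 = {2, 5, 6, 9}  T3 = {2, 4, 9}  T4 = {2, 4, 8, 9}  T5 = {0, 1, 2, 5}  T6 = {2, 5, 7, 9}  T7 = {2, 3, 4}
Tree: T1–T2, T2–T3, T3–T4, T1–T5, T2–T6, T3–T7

No — edge (5,4) lies in no bag.

A tree decomposition must satisfy three properties: every vertex lies in some bag; for every edge, both endpoints lie together in some bag; and for every vertex, the bags containing it form a connected subtree. Here edge (5,4) lies in no bag, so the decomposition is invalid.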